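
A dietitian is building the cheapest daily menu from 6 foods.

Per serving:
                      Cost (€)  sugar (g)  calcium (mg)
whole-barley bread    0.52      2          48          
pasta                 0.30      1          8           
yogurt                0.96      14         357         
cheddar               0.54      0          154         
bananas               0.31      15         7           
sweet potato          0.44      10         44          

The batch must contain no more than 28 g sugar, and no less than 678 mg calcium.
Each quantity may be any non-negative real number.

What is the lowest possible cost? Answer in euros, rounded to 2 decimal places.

Treat it as an LP. Let x1 = servings of whole-barley bread, x2 = servings of pasta, x3 = servings of yogurt, x4 = servings of cheddar, x5 = servings of bananas, x6 = servings of sweet potato.
Minimise 0.52x1 + 0.3x2 + 0.96x3 + 0.54x4 + 0.31x5 + 0.44x6 with:
  2x1 + 1x2 + 14x3 + 15x5 + 10x6 ≤ 28   (sugar)
  48x1 + 8x2 + 357x3 + 154x4 + 7x5 + 44x6 ≥ 678   (calcium)
  x1, x2, x3, x4, x5, x6 ≥ 0.
The optimal basis is {yogurt}; whole-barley bread, pasta, cheddar, bananas, sweet potato drop out. There the calcium constraint is tight.
Optimal quantities: yogurt = 1.899 servings.
Cost = 0.96·1.899 = 1.8230.

€1.82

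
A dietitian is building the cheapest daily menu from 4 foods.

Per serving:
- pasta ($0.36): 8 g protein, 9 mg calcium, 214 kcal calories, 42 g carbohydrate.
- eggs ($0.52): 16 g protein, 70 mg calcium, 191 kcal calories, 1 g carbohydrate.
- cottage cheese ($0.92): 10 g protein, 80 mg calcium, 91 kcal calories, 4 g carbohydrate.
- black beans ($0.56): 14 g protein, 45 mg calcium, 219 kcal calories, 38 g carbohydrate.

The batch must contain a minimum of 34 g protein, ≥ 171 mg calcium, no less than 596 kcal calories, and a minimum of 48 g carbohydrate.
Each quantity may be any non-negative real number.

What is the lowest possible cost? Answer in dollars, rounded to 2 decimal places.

Treat it as an LP. Let x1 = servings of pasta, x2 = servings of eggs, x3 = servings of cottage cheese, x4 = servings of black beans.
min 0.36x1 + 0.52x2 + 0.92x3 + 0.56x4 with:
  8x1 + 16x2 + 10x3 + 14x4 ≥ 34   (protein)
  9x1 + 70x2 + 80x3 + 45x4 ≥ 171   (calcium)
  214x1 + 191x2 + 91x3 + 219x4 ≥ 596   (calories)
  42x1 + 1x2 + 4x3 + 38x4 ≥ 48   (carbohydrate)
  x1, x2, x3, x4 ≥ 0.
The minimum-cost mix takes nothing from cottage cheese — only pasta, eggs, black beans. Binding constraints: calcium, calories, carbohydrate.
So pasta = 0.148 servings, eggs = 1.747 servings, black beans = 1.054 servings.
Hence cost = 0.36·0.148 + 0.52·1.747 + 0.56·1.054 = $1.5520.

$1.55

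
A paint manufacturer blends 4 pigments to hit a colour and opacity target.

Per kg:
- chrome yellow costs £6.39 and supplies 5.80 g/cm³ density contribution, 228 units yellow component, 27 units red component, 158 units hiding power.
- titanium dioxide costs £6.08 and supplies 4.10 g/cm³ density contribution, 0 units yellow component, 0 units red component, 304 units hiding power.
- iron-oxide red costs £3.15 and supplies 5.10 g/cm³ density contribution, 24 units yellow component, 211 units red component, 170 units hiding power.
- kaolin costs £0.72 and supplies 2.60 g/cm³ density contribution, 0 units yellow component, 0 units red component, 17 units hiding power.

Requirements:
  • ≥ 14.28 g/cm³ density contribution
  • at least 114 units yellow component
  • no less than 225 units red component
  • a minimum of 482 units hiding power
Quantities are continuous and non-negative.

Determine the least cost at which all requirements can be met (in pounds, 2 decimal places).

£9.70

Let x1 = kg of chrome yellow, x2 = kg of titanium dioxide, x3 = kg of iron-oxide red, x4 = kg of kaolin.
min 6.39x1 + 6.08x2 + 3.15x3 + 0.72x4 s.t.:
  5.8x1 + 4.1x2 + 5.1x3 + 2.6x4 ≥ 14.28   (density contribution)
  228x1 + 24x3 ≥ 114   (yellow component)
  27x1 + 211x3 ≥ 225   (red component)
  158x1 + 304x2 + 170x3 + 17x4 ≥ 482   (hiding power)
  x1, x2, x3, x4 ≥ 0.
The minimum-cost mix takes nothing from titanium dioxide, kaolin — only chrome yellow, iron-oxide red. There the yellow component and hiding power constraints are tight.
Optimal quantities: chrome yellow = 0.2234 kg, iron-oxide red = 2.6277 kg.
Cost = 6.39·0.2234 + 3.15·2.6277 = 9.7048.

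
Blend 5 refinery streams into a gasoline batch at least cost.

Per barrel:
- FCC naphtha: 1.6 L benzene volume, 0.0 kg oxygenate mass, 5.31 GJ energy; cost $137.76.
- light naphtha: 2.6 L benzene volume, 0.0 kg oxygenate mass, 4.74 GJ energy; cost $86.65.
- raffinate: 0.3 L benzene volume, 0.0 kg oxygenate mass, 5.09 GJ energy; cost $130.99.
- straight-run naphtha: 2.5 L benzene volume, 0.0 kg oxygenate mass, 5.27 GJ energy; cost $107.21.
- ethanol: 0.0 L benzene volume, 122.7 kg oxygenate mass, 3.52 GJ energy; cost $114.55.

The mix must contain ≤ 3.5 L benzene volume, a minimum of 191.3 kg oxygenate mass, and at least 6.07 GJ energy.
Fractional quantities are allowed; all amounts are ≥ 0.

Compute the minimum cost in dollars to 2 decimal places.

Let x1 = barrels of FCC naphtha, x2 = barrels of light naphtha, x3 = barrels of raffinate, x4 = barrels of straight-run naphtha, x5 = barrels of ethanol.
min 137.76x1 + 86.65x2 + 130.99x3 + 107.21x4 + 114.55x5 s.t.:
  1.6x1 + 2.6x2 + 0.3x3 + 2.5x4 ≤ 3.5   (benzene volume)
  122.7x5 ≥ 191.3   (oxygenate mass)
  5.31x1 + 4.74x2 + 5.09x3 + 5.27x4 + 3.52x5 ≥ 6.07   (energy)
  x1, x2, x3, x4, x5 ≥ 0.
The minimum-cost mix takes nothing from FCC naphtha, raffinate, straight-run naphtha — only light naphtha, ethanol. The oxygenate mass and energy requirements are met with equality.
That vertex is x2 = 0.12279, x5 = 1.5591.
Total cost: 86.65·0.12279 + 114.55·1.5591 = 189.2347.

$189.23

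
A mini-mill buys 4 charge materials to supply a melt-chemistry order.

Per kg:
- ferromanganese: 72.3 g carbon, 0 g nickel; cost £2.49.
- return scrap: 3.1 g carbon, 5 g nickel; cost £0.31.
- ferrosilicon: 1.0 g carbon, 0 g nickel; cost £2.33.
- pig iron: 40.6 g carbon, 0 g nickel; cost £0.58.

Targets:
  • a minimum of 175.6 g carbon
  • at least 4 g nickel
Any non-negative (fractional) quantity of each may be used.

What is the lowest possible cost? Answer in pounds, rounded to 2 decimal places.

Let x1 = kg of ferromanganese, x2 = kg of return scrap, x3 = kg of ferrosilicon, x4 = kg of pig iron.
Minimize 2.49x1 + 0.31x2 + 2.33x3 + 0.58x4 with:
  72.3x1 + 3.1x2 + 1x3 + 40.6x4 ≥ 175.6   (carbon)
  5x2 ≥ 4   (nickel)
  x1, x2, x3, x4 ≥ 0.
The cheapest feasible vertex uses only return scrap, pig iron; ferromanganese, ferrosilicon are not used. The carbon and nickel requirements are met with equality.
Solving gives x2 = 0.8, x4 = 4.264.
Cost = 0.31·0.8 + 0.58·4.264 = 2.7211.

£2.72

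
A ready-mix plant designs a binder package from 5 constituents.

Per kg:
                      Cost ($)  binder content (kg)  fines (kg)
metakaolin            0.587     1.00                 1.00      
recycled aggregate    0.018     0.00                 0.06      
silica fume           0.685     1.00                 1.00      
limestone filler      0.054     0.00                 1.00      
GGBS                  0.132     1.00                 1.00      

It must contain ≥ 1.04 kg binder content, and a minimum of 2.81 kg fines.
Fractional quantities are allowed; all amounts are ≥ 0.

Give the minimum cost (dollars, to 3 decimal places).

This is a linear program. Let x1 = kg of metakaolin, x2 = kg of recycled aggregate, x3 = kg of silica fume, x4 = kg of limestone filler, x5 = kg of GGBS.
Minimise 0.587x1 + 0.018x2 + 0.685x3 + 0.054x4 + 0.132x5 s.t.:
  1x1 + 1x3 + 1x5 ≥ 1.04   (binder content)
  1x1 + 0.06x2 + 1x3 + 1x4 + 1x5 ≥ 2.81   (fines)
  x1, x2, x3, x4, x5 ≥ 0.
The minimum-cost mix takes nothing from metakaolin, recycled aggregate, silica fume — only limestone filler, GGBS. Binding constraints: binder content and fines.
Optimal quantities: limestone filler = 1.77 kg, GGBS = 1.04 kg.
Hence cost = 0.054·1.77 + 0.132·1.04 = $0.23286.

$0.233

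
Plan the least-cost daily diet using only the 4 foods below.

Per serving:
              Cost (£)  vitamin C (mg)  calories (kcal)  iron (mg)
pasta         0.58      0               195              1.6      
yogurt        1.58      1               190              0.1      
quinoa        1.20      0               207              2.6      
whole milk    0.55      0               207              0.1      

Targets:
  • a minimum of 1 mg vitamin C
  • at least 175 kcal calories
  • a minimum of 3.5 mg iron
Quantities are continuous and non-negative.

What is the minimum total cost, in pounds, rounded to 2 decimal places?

Set it up as a linear program. Let x1 = servings of pasta, x2 = servings of yogurt, x3 = servings of quinoa, x4 = servings of whole milk.
min 0.58x1 + 1.58x2 + 1.2x3 + 0.55x4 subject to:
  1x2 ≥ 1   (vitamin C)
  195x1 + 190x2 + 207x3 + 207x4 ≥ 175   (calories)
  1.6x1 + 0.1x2 + 2.6x3 + 0.1x4 ≥ 3.5   (iron)
  x1, x2, x3, x4 ≥ 0.
The minimum-cost mix takes nothing from quinoa, whole milk — only pasta, yogurt. Binding constraints: vitamin C and iron.
So pasta = 2.125 servings, yogurt = 1 serving.
Total cost: 0.58·2.125 + 1.58·1 = 2.8125.

£2.81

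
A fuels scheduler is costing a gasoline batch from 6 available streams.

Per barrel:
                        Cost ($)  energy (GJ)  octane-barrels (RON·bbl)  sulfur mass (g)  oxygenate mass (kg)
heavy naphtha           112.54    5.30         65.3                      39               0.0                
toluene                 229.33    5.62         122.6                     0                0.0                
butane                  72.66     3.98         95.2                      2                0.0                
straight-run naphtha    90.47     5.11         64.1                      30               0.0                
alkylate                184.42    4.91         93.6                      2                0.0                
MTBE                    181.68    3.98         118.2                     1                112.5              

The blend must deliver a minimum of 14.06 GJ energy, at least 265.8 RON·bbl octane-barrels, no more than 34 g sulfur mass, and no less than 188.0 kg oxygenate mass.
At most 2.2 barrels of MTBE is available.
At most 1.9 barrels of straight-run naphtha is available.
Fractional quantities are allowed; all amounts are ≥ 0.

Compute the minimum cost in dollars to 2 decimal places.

$435.93

This is a linear program. Let x1 = barrels of heavy naphtha, x2 = barrels of toluene, x3 = barrels of butane, x4 = barrels of straight-run naphtha, x5 = barrels of alkylate, x6 = barrels of MTBE.
Minimize 112.54x1 + 229.33x2 + 72.66x3 + 90.47x4 + 184.42x5 + 181.68x6 s.t.:
  5.3x1 + 5.62x2 + 3.98x3 + 5.11x4 + 4.91x5 + 3.98x6 ≥ 14.06   (energy)
  65.3x1 + 122.6x2 + 95.2x3 + 64.1x4 + 93.6x5 + 118.2x6 ≥ 265.8   (octane-barrels)
  39x1 + 2x3 + 30x4 + 2x5 + 1x6 ≤ 34   (sulfur mass)
  112.5x6 ≥ 188   (oxygenate mass)
  x6 ≤ 2.2
  x4 ≤ 1.9
  x1, x2, x3, x4, x5, x6 ≥ 0.
The optimal basis is {butane, straight-run naphtha, MTBE}; heavy naphtha, toluene, alkylate drop out. There the energy, sulfur mass, oxygenate mass constraints are tight.
Solving gives x3 = 0.5227, x4 = 1.043, x6 = 1.671.
Cost = 72.66·0.5227 + 90.47·1.043 + 181.68·1.671 = 435.9269.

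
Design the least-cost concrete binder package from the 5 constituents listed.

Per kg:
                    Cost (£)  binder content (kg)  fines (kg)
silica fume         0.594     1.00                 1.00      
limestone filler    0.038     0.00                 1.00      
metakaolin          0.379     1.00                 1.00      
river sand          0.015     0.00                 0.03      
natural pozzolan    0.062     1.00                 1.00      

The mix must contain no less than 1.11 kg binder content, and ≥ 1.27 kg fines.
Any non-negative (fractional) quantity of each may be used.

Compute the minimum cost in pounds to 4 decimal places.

Let x1 = kg of silica fume, x2 = kg of limestone filler, x3 = kg of metakaolin, x4 = kg of river sand, x5 = kg of natural pozzolan.
Minimize 0.594x1 + 0.038x2 + 0.379x3 + 0.015x4 + 0.062x5 subject to:
  1x1 + 1x3 + 1x5 ≥ 1.11   (binder content)
  1x1 + 1x2 + 1x3 + 0.03x4 + 1x5 ≥ 1.27   (fines)
  x1, x2, x3, x4, x5 ≥ 0.
The optimal basis is {limestone filler, natural pozzolan}; silica fume, metakaolin, river sand drop out. The binder content and fines requirements are met with equality.
Solving gives x2 = 0.16, x5 = 1.11.
Hence cost = 0.038·0.16 + 0.062·1.11 = £0.074900.

£0.0749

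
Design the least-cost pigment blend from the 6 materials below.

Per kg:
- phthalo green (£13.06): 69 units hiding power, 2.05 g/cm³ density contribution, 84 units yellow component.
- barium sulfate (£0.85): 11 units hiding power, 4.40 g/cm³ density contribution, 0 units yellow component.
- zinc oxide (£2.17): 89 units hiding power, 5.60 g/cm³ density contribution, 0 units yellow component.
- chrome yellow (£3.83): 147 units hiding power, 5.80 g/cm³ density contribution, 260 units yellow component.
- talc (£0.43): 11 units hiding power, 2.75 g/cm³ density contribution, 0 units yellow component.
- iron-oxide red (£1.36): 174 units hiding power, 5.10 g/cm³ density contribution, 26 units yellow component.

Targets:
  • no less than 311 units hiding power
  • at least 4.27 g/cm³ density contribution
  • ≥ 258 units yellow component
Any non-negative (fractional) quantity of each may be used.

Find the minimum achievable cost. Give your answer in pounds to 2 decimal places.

Treat it as an LP. Let x1 = kg of phthalo green, x2 = kg of barium sulfate, x3 = kg of zinc oxide, x4 = kg of chrome yellow, x5 = kg of talc, x6 = kg of iron-oxide red.
min 13.06x1 + 0.85x2 + 2.17x3 + 3.83x4 + 0.43x5 + 1.36x6 subject to:
  69x1 + 11x2 + 89x3 + 147x4 + 11x5 + 174x6 ≥ 311   (hiding power)
  2.05x1 + 4.4x2 + 5.6x3 + 5.8x4 + 2.75x5 + 5.1x6 ≥ 4.27   (density contribution)
  84x1 + 260x4 + 26x6 ≥ 258   (yellow component)
  x1, x2, x3, x4, x5, x6 ≥ 0.
At the optimum only chrome yellow, iron-oxide red are positive (phthalo green, barium sulfate, zinc oxide, talc = 0). The hiding power and yellow component requirements are met with equality.
Solving gives x4 = 0.8886, x6 = 1.037.
Cost = 3.83·0.8886 + 1.36·1.037 = 4.8137.

£4.81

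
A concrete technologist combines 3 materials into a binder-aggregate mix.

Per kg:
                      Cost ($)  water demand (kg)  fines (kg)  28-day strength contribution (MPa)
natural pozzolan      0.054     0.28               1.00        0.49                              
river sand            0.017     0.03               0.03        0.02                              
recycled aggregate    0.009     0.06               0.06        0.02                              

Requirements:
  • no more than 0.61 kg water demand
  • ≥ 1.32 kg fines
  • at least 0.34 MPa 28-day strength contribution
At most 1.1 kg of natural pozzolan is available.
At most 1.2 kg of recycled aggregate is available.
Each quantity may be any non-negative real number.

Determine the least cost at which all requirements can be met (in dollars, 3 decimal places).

$0.154

Let x1 = kg of natural pozzolan, x2 = kg of river sand, x3 = kg of recycled aggregate.
Minimise 0.054x1 + 0.017x2 + 0.009x3 subject to:
  0.28x1 + 0.03x2 + 0.06x3 ≤ 0.61   (water demand)
  1x1 + 0.03x2 + 0.06x3 ≥ 1.32   (fines)
  0.49x1 + 0.02x2 + 0.02x3 ≥ 0.34   (28-day strength contribution)
  x1 ≤ 1.1
  x3 ≤ 1.2
  x1, x2, x3 ≥ 0.
The optimal mix uses every input. There the fines, the natural pozzolan cap, the recycled aggregate cap constraints are tight.
So natural pozzolan = 1.1 kg, river sand = 4.933 kg, recycled aggregate = 1.2 kg.
Objective = 0.054·1.1 + 0.017·4.933 + 0.009·1.2 = 0.15406.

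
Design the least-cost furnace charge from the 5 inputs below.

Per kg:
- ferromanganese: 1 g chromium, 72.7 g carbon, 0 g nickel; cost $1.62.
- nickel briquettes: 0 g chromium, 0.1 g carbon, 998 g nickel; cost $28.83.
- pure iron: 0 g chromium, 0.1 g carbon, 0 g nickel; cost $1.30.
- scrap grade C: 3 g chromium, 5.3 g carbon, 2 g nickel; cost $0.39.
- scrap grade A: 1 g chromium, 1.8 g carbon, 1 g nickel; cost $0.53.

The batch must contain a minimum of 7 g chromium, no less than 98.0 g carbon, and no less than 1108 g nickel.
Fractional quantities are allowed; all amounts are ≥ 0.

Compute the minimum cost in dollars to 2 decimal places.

$34.60

Let x1 = kg of ferromanganese, x2 = kg of nickel briquettes, x3 = kg of pure iron, x4 = kg of scrap grade C, x5 = kg of scrap grade A.
Minimize 1.62x1 + 28.83x2 + 1.3x3 + 0.39x4 + 0.53x5 subject to:
  1x1 + 3x4 + 1x5 ≥ 7   (chromium)
  72.7x1 + 0.1x2 + 0.1x3 + 5.3x4 + 1.8x5 ≥ 98   (carbon)
  998x2 + 2x4 + 1x5 ≥ 1108   (nickel)
  x1, x2, x3, x4, x5 ≥ 0.
The minimum-cost mix takes nothing from pure iron, scrap grade A — only ferromanganese, nickel briquettes, scrap grade C. The chromium, carbon, nickel requirements are met with equality.
So ferromanganese = 1.2057 kg, nickel briquettes = 1.1063 kg, scrap grade C = 1.9314 kg.
Total cost: 1.62·1.2057 + 28.83·1.1063 + 0.39·1.9314 = 34.6011.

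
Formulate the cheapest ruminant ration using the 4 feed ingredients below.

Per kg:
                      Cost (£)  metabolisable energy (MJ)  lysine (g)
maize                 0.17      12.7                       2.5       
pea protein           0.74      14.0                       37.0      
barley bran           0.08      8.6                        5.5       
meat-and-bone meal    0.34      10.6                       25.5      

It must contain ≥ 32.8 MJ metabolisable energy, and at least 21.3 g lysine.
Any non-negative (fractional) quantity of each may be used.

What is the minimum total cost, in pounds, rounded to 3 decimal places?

Treat it as an LP. Let x1 = kg of maize, x2 = kg of pea protein, x3 = kg of barley bran, x4 = kg of meat-and-bone meal.
Minimise 0.17x1 + 0.74x2 + 0.08x3 + 0.34x4 s.t.:
  12.7x1 + 14x2 + 8.6x3 + 10.6x4 ≥ 32.8   (metabolisable energy)
  2.5x1 + 37x2 + 5.5x3 + 25.5x4 ≥ 21.3   (lysine)
  x1, x2, x3, x4 ≥ 0.
At the optimum only barley bran, meat-and-bone meal are positive (maize, pea protein = 0). Binding constraints: metabolisable energy and lysine.
Optimal quantities: barley bran = 3.793 kg, meat-and-bone meal = 0.01727 kg.
Hence cost = 0.08·3.793 + 0.34·0.01727 = £0.30931.

£0.309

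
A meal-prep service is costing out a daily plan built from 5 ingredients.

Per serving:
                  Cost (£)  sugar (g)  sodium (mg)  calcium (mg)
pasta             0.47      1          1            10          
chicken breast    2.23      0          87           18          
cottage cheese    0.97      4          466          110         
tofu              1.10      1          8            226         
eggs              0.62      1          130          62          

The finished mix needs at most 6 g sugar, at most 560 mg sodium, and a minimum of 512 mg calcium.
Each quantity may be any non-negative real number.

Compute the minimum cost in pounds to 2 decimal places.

This is a linear program. Let x1 = servings of pasta, x2 = servings of chicken breast, x3 = servings of cottage cheese, x4 = servings of tofu, x5 = servings of eggs.
min 0.47x1 + 2.23x2 + 0.97x3 + 1.1x4 + 0.62x5 s.t.:
  1x1 + 4x3 + 1x4 + 1x5 ≤ 6   (sugar)
  1x1 + 87x2 + 466x3 + 8x4 + 130x5 ≤ 560   (sodium)
  10x1 + 18x2 + 110x3 + 226x4 + 62x5 ≥ 512   (calcium)
  x1, x2, x3, x4, x5 ≥ 0.
The cheapest feasible vertex uses only tofu; pasta, chicken breast, cottage cheese, eggs are not used. There the calcium constraint is tight.
So tofu = 2.265 servings.
Hence cost = 1.1·2.265 = £2.4915.

£2.49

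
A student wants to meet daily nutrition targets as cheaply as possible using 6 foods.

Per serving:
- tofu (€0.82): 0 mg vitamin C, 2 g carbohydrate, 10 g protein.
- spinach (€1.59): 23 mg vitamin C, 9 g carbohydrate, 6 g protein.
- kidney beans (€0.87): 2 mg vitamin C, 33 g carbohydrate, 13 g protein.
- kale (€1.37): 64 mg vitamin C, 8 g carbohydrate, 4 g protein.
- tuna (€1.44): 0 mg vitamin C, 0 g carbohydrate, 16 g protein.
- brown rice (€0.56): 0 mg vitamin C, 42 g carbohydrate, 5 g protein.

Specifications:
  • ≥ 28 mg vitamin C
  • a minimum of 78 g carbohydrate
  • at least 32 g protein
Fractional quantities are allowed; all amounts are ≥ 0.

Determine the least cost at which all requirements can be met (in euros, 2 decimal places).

Treat it as an LP. Let x1 = servings of tofu, x2 = servings of spinach, x3 = servings of kidney beans, x4 = servings of kale, x5 = servings of tuna, x6 = servings of brown rice.
Minimise 0.82x1 + 1.59x2 + 0.87x3 + 1.37x4 + 1.44x5 + 0.56x6 with:
  23x2 + 2x3 + 64x4 ≥ 28   (vitamin C)
  2x1 + 9x2 + 33x3 + 8x4 + 42x6 ≥ 78   (carbohydrate)
  10x1 + 6x2 + 13x3 + 4x4 + 16x5 + 5x6 ≥ 32   (protein)
  x1, x2, x3, x4, x5, x6 ≥ 0.
The cheapest feasible vertex uses only kidney beans, kale; tofu, spinach, tuna, brown rice are not used. There the vitamin C and protein constraints are tight.
Optimal quantities: kidney beans = 2.35 servings, kale = 0.3641 servings.
Cost = 0.87·2.35 + 1.37·0.3641 = 2.5433.

€2.54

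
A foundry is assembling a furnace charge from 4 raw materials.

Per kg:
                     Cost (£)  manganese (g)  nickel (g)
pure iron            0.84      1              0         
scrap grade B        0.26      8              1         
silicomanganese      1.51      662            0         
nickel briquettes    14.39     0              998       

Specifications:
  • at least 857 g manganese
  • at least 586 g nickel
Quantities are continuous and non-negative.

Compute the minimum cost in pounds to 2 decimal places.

£10.40

Set it up as a linear program. Let x1 = kg of pure iron, x2 = kg of scrap grade B, x3 = kg of silicomanganese, x4 = kg of nickel briquettes.
Minimise 0.84x1 + 0.26x2 + 1.51x3 + 14.39x4 subject to:
  1x1 + 8x2 + 662x3 ≥ 857   (manganese)
  1x2 + 998x4 ≥ 586   (nickel)
  x1, x2, x3, x4 ≥ 0.
The minimum-cost mix takes nothing from pure iron, scrap grade B — only silicomanganese, nickel briquettes. The manganese and nickel requirements are met with equality.
Optimal quantities: silicomanganese = 1.2946 kg, nickel briquettes = 0.58717 kg.
Total cost: 1.51·1.2946 + 14.39·0.58717 = 10.4042.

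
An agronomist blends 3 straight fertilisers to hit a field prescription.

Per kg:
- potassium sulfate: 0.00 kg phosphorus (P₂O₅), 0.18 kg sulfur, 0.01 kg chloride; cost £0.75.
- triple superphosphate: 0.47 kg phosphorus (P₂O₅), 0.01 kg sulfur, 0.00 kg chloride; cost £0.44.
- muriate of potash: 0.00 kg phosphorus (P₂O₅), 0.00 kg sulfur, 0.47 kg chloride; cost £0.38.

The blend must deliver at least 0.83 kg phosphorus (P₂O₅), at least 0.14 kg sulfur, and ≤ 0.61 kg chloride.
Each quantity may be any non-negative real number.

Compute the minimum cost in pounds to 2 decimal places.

This is a linear program. Let x1 = kg of potassium sulfate, x2 = kg of triple superphosphate, x3 = kg of muriate of potash.
Minimise 0.75x1 + 0.44x2 + 0.38x3 s.t.:
  0.47x2 ≥ 0.83   (phosphorus (P₂O₅))
  0.18x1 + 0.01x2 ≥ 0.14   (sulfur)
  0.01x1 + 0.47x3 ≤ 0.61   (chloride)
  x1, x2, x3 ≥ 0.
The minimum-cost mix takes nothing from muriate of potash — only potassium sulfate, triple superphosphate. Binding constraints: phosphorus (P₂O₅) and sulfur.
Solving gives x1 = 0.6797, x2 = 1.766.
Hence cost = 0.75·0.6797 + 0.44·1.766 = £1.2868.

£1.29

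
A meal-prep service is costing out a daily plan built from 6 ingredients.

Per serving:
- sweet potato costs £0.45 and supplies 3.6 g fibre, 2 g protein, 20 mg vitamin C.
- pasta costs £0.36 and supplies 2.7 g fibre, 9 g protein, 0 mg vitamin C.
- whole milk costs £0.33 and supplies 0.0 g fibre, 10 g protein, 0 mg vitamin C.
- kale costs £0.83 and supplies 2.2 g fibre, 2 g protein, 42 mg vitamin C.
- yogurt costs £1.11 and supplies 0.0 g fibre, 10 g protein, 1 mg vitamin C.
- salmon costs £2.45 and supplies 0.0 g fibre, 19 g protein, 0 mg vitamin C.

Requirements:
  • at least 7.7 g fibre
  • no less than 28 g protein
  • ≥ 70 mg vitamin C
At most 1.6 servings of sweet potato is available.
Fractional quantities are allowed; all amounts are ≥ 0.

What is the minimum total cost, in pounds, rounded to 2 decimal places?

Let x1 = servings of sweet potato, x2 = servings of pasta, x3 = servings of whole milk, x4 = servings of kale, x5 = servings of yogurt, x6 = servings of salmon.
Minimize 0.45x1 + 0.36x2 + 0.33x3 + 0.83x4 + 1.11x5 + 2.45x6 s.t.:
  3.6x1 + 2.7x2 + 2.2x4 ≥ 7.7   (fibre)
  2x1 + 9x2 + 10x3 + 2x4 + 10x5 + 19x6 ≥ 28   (protein)
  20x1 + 42x4 + 1x5 ≥ 70   (vitamin C)
  x1 ≤ 1.6
  x1, x2, x3, x4, x5, x6 ≥ 0.
The minimum-cost mix takes nothing from pasta, yogurt, salmon — only sweet potato, whole milk, kale. The fibre, protein, vitamin C requirements are met with equality.
Solving gives x1 = 1.58, x3 = 2.301, x4 = 0.9142.
Total cost: 0.45·1.58 + 0.33·2.301 + 0.83·0.9142 = 2.2291.

£2.23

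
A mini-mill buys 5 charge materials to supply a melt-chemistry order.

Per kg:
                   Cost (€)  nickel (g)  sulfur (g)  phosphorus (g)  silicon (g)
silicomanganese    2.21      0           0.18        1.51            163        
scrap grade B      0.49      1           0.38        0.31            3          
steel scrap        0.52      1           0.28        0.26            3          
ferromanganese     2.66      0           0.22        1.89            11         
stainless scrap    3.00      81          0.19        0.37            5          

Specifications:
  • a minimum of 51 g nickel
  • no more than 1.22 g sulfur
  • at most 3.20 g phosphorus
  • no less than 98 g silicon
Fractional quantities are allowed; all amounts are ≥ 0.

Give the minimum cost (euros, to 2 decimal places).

€3.17

Let x1 = kg of silicomanganese, x2 = kg of scrap grade B, x3 = kg of steel scrap, x4 = kg of ferromanganese, x5 = kg of stainless scrap.
Minimize 2.21x1 + 0.49x2 + 0.52x3 + 2.66x4 + 3x5 s.t.:
  1x2 + 1x3 + 81x5 ≥ 51   (nickel)
  0.18x1 + 0.38x2 + 0.28x3 + 0.22x4 + 0.19x5 ≤ 1.22   (sulfur)
  1.51x1 + 0.31x2 + 0.26x3 + 1.89x4 + 0.37x5 ≤ 3.2   (phosphorus)
  163x1 + 3x2 + 3x3 + 11x4 + 5x5 ≥ 98   (silicon)
  x1, x2, x3, x4, x5 ≥ 0.
The minimum-cost mix takes nothing from scrap grade B, steel scrap, ferromanganese — only silicomanganese, stainless scrap. The nickel and silicon requirements are met with equality.
So silicomanganese = 0.5819 kg, stainless scrap = 0.6296 kg.
Hence cost = 2.21·0.5819 + 3·0.6296 = €3.1748.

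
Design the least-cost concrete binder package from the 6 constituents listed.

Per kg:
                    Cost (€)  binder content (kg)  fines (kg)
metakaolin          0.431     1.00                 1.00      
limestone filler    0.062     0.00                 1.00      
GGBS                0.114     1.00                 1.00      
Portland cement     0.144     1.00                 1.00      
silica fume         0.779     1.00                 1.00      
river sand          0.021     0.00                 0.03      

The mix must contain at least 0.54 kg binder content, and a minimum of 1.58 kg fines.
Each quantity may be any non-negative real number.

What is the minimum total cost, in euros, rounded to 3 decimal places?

€0.126

Let x1 = kg of metakaolin, x2 = kg of limestone filler, x3 = kg of GGBS, x4 = kg of Portland cement, x5 = kg of silica fume, x6 = kg of river sand.
Minimise 0.431x1 + 0.062x2 + 0.114x3 + 0.144x4 + 0.779x5 + 0.021x6 with:
  1x1 + 1x3 + 1x4 + 1x5 ≥ 0.54   (binder content)
  1x1 + 1x2 + 1x3 + 1x4 + 1x5 + 0.03x6 ≥ 1.58   (fines)
  x1, x2, x3, x4, x5, x6 ≥ 0.
The cheapest feasible vertex uses only limestone filler, GGBS; metakaolin, Portland cement, silica fume, river sand are not used. There the binder content and fines constraints are tight.
So limestone filler = 1.04 kg, GGBS = 0.54 kg.
Hence cost = 0.062·1.04 + 0.114·0.54 = €0.12604.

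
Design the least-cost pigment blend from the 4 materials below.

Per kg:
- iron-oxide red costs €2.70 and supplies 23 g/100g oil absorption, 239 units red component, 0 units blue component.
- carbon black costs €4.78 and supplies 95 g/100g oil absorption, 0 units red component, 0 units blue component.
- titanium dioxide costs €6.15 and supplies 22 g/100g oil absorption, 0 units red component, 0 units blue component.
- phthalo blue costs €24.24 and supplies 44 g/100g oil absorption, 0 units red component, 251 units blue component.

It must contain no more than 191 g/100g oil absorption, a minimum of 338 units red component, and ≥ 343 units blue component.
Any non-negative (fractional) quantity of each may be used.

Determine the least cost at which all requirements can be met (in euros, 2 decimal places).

€36.94

Set it up as a linear program. Let x1 = kg of iron-oxide red, x2 = kg of carbon black, x3 = kg of titanium dioxide, x4 = kg of phthalo blue.
min 2.7x1 + 4.78x2 + 6.15x3 + 24.24x4 subject to:
  23x1 + 95x2 + 22x3 + 44x4 ≤ 191   (oil absorption)
  239x1 ≥ 338   (red component)
  251x4 ≥ 343   (blue component)
  x1, x2, x3, x4 ≥ 0.
The minimum-cost mix takes nothing from carbon black, titanium dioxide — only iron-oxide red, phthalo blue. Binding constraints: red component and blue component.
So iron-oxide red = 1.4142 kg, phthalo blue = 1.3665 kg.
Cost = 2.7·1.4142 + 24.24·1.3665 = 36.9423.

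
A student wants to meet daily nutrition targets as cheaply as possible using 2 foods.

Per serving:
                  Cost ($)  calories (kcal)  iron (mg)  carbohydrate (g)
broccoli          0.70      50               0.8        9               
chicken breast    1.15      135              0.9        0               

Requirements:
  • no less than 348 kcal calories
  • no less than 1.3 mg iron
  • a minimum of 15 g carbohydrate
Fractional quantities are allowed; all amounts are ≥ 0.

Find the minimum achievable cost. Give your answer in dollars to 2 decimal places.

Let x1 = servings of broccoli, x2 = servings of chicken breast.
Minimize 0.7x1 + 1.15x2 subject to:
  50x1 + 135x2 ≥ 348   (calories)
  0.8x1 + 0.9x2 ≥ 1.3   (iron)
  9x1 ≥ 15   (carbohydrate)
  x1, x2 ≥ 0.
Both inputs are positive at the optimum. The calories and carbohydrate requirements are met with equality.
Optimal quantities: broccoli = 1.667 servings, chicken breast = 1.96 servings.
Cost = 0.7·1.667 + 1.15·1.96 = 3.4209.

$3.42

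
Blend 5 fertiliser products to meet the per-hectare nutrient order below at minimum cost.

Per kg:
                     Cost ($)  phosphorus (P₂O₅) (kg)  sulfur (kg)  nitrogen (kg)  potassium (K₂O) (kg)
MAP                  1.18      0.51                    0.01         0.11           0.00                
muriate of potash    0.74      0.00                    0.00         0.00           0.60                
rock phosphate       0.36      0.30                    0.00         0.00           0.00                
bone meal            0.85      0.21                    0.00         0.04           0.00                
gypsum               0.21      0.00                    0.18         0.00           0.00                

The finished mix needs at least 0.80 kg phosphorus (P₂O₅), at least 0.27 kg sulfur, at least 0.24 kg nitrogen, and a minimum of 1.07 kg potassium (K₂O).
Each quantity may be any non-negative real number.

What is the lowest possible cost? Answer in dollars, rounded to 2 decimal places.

Set it up as a linear program. Let x1 = kg of MAP, x2 = kg of muriate of potash, x3 = kg of rock phosphate, x4 = kg of bone meal, x5 = kg of gypsum.
min 1.18x1 + 0.74x2 + 0.36x3 + 0.85x4 + 0.21x5 s.t.:
  0.51x1 + 0.3x3 + 0.21x4 ≥ 0.8   (phosphorus (P₂O₅))
  0.01x1 + 0.18x5 ≥ 0.27   (sulfur)
  0.11x1 + 0.04x4 ≥ 0.24   (nitrogen)
  0.6x2 ≥ 1.07   (potassium (K₂O))
  x1, x2, x3, x4, x5 ≥ 0.
The cheapest feasible vertex uses only MAP, muriate of potash, gypsum; rock phosphate, bone meal are not used. There the sulfur, nitrogen, potassium (K₂O) constraints are tight.
So MAP = 2.182 kg, muriate of potash = 1.783 kg, gypsum = 1.379 kg.
Total cost: 1.18·2.182 + 0.74·1.783 + 0.21·1.379 = 4.1838.

$4.18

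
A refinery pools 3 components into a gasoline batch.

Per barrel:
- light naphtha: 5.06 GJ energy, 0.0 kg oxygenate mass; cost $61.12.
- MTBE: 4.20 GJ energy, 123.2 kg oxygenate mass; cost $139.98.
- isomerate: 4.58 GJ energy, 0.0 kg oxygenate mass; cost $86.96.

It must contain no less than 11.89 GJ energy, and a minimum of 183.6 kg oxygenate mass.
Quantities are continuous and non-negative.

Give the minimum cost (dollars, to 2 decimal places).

Let x1 = barrels of light naphtha, x2 = barrels of MTBE, x3 = barrels of isomerate.
Minimize 61.12x1 + 139.98x2 + 86.96x3 subject to:
  5.06x1 + 4.2x2 + 4.58x3 ≥ 11.89   (energy)
  123.2x2 ≥ 183.6   (oxygenate mass)
  x1, x2, x3 ≥ 0.
At the optimum only light naphtha, MTBE are positive (isomerate = 0). Binding constraints: energy and oxygenate mass.
That vertex is x1 = 1.11283, x2 = 1.49026.
Hence cost = 61.12·1.11283 + 139.98·1.49026 = $276.6228.

$276.62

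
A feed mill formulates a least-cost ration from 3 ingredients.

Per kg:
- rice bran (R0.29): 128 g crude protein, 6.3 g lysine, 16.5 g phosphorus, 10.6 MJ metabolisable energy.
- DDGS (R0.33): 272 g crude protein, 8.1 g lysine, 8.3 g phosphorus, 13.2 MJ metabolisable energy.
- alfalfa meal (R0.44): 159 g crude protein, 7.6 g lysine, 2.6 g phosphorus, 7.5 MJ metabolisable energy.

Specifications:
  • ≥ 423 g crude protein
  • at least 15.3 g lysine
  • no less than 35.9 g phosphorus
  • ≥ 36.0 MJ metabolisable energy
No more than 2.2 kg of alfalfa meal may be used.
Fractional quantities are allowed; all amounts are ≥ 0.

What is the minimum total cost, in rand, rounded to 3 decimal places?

Let x1 = kg of rice bran, x2 = kg of DDGS, x3 = kg of alfalfa meal.
Minimise 0.29x1 + 0.33x2 + 0.44x3 subject to:
  128x1 + 272x2 + 159x3 ≥ 423   (crude protein)
  6.3x1 + 8.1x2 + 7.6x3 ≥ 15.3   (lysine)
  16.5x1 + 8.3x2 + 2.6x3 ≥ 35.9   (phosphorus)
  10.6x1 + 13.2x2 + 7.5x3 ≥ 36   (metabolisable energy)
  x3 ≤ 2.2
  x1, x2, x3 ≥ 0.
The minimum-cost mix takes nothing from alfalfa meal — only rice bran, DDGS. The phosphorus and metabolisable energy requirements are met with equality.
That vertex is x1 = 1.349, x2 = 1.644.
Total cost: 0.29·1.349 + 0.33·1.644 = 0.93373.

R0.934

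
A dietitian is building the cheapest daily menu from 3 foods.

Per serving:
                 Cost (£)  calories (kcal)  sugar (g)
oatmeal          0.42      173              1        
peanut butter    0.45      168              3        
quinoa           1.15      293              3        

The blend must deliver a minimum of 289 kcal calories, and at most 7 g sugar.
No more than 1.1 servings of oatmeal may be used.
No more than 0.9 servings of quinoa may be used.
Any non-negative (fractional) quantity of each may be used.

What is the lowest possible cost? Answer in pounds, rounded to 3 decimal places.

Treat it as an LP. Let x1 = servings of oatmeal, x2 = servings of peanut butter, x3 = servings of quinoa.
min 0.42x1 + 0.45x2 + 1.15x3 with:
  173x1 + 168x2 + 293x3 ≥ 289   (calories)
  1x1 + 3x2 + 3x3 ≤ 7   (sugar)
  x1 ≤ 1.1
  x3 ≤ 0.9
  x1, x2, x3 ≥ 0.
At the optimum only oatmeal, peanut butter are positive (quinoa = 0). There the calories and the oatmeal cap constraints are tight.
That vertex is x1 = 1.1, x2 = 0.5875.
Cost = 0.42·1.1 + 0.45·0.5875 = 0.72638.

£0.726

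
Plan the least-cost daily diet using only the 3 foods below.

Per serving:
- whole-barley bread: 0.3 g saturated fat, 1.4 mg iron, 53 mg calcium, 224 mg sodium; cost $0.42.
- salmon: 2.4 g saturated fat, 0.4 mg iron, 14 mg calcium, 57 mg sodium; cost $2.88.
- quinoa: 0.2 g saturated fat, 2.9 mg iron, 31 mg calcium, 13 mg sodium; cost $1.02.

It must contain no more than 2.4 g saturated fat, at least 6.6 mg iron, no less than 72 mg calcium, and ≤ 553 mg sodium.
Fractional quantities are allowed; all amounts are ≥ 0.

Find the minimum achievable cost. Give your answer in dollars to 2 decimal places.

$2.15

Set it up as a linear program. Let x1 = servings of whole-barley bread, x2 = servings of salmon, x3 = servings of quinoa.
min 0.42x1 + 2.88x2 + 1.02x3 subject to:
  0.3x1 + 2.4x2 + 0.2x3 ≤ 2.4   (saturated fat)
  1.4x1 + 0.4x2 + 2.9x3 ≥ 6.6   (iron)
  53x1 + 14x2 + 31x3 ≥ 72   (calcium)
  224x1 + 57x2 + 13x3 ≤ 553   (sodium)
  x1, x2, x3 ≥ 0.
At the optimum only whole-barley bread, quinoa are positive (salmon = 0). The iron and sodium requirements are met with equality.
Optimal quantities: whole-barley bread = 2.404 servings, quinoa = 1.115 servings.
Objective = 0.42·2.404 + 1.02·1.115 = 2.1470.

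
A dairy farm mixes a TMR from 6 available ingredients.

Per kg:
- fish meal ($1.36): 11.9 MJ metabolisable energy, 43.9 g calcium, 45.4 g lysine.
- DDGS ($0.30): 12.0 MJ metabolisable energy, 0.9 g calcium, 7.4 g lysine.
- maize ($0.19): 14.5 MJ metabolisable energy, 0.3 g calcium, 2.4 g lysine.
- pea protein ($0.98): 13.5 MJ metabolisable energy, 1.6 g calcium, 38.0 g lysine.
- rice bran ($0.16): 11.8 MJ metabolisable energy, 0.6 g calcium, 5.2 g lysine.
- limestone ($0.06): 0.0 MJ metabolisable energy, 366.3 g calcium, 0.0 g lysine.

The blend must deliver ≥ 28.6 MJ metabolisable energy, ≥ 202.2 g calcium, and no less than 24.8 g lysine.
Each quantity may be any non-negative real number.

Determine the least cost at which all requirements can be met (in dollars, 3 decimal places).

$0.724

Let x1 = kg of fish meal, x2 = kg of DDGS, x3 = kg of maize, x4 = kg of pea protein, x5 = kg of rice bran, x6 = kg of limestone.
Minimize 1.36x1 + 0.3x2 + 0.19x3 + 0.98x4 + 0.16x5 + 0.06x6 s.t.:
  11.9x1 + 12x2 + 14.5x3 + 13.5x4 + 11.8x5 ≥ 28.6   (metabolisable energy)
  43.9x1 + 0.9x2 + 0.3x3 + 1.6x4 + 0.6x5 + 366.3x6 ≥ 202.2   (calcium)
  45.4x1 + 7.4x2 + 2.4x3 + 38x4 + 5.2x5 ≥ 24.8   (lysine)
  x1, x2, x3, x4, x5, x6 ≥ 0.
The optimal basis is {pea protein, rice bran, limestone}; fish meal, DDGS, maize drop out. The metabolisable energy, calcium, lysine requirements are met with equality.
That vertex is x4 = 0.3805, x5 = 1.988, x6 = 0.5471.
Objective = 0.98·0.3805 + 0.16·1.988 + 0.06·0.5471 = 0.72380.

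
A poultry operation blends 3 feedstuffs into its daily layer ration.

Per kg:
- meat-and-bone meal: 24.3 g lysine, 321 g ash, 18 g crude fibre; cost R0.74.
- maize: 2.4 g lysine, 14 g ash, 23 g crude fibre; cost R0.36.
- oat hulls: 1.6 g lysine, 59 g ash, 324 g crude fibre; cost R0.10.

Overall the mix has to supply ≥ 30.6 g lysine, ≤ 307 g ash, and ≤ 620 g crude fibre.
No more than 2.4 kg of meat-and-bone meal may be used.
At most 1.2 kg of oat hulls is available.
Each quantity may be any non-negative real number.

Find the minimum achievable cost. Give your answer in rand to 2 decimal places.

R2.51

Treat it as an LP. Let x1 = kg of meat-and-bone meal, x2 = kg of maize, x3 = kg of oat hulls.
Minimize 0.74x1 + 0.36x2 + 0.1x3 subject to:
  24.3x1 + 2.4x2 + 1.6x3 ≥ 30.6   (lysine)
  321x1 + 14x2 + 59x3 ≤ 307   (ash)
  18x1 + 23x2 + 324x3 ≤ 620   (crude fibre)
  x1 ≤ 2.4
  x3 ≤ 1.2
  x1, x2, x3 ≥ 0.
The minimum-cost mix takes nothing from oat hulls — only meat-and-bone meal, maize. Binding constraints: lysine and ash.
Solving gives x1 = 0.7169, x2 = 5.492.
Hence cost = 0.74·0.7169 + 0.36·5.492 = R2.5076.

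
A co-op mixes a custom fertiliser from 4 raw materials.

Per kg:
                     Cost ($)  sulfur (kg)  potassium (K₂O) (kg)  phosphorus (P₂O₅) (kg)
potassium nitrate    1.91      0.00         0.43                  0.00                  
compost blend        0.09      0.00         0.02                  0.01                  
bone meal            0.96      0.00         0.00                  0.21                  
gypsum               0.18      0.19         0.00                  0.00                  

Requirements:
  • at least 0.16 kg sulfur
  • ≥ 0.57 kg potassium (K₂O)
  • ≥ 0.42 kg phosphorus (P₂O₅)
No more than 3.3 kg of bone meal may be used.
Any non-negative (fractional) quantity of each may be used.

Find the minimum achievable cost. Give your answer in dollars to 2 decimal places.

$3.33

Set it up as a linear program. Let x1 = kg of potassium nitrate, x2 = kg of compost blend, x3 = kg of bone meal, x4 = kg of gypsum.
Minimise 1.91x1 + 0.09x2 + 0.96x3 + 0.18x4 subject to:
  0.19x4 ≥ 0.16   (sulfur)
  0.43x1 + 0.02x2 ≥ 0.57   (potassium (K₂O))
  0.01x2 + 0.21x3 ≥ 0.42   (phosphorus (P₂O₅))
  x3 ≤ 3.3
  x1, x2, x3, x4 ≥ 0.
The optimal basis is {compost blend, bone meal, gypsum}; potassium nitrate drops out. Binding constraints: sulfur, potassium (K₂O), phosphorus (P₂O₅).
Optimal quantities: compost blend = 28.5 kg, bone meal = 0.6429 kg, gypsum = 0.8421 kg.
Cost = 0.09·28.5 + 0.96·0.6429 + 0.18·0.8421 = 3.3338.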